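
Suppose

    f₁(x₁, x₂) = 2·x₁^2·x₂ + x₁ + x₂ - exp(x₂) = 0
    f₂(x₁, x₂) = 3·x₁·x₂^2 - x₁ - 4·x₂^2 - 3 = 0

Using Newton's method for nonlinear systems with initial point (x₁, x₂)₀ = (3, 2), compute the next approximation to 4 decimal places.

At (3, 2): F = (33.610944, 14.0000).
Jacobian J = [[4·x₁·x₂ + 1, 2·x₁^2 - exp(x₂) + 1], [3·x₂^2 - 1, 6·x₁·x₂ - 8·x₂]].
At the point, J = [[25.0000, 11.610944], [11.0000, 20.0000]] (det J = 372.279617).
Solving J·Δ = −F gives Δ = (-1.3690, 0.0530).
Then the next iterate is (x₁, x₂)₁ = (1.6310, 2.0530).

(1.6310, 2.0530)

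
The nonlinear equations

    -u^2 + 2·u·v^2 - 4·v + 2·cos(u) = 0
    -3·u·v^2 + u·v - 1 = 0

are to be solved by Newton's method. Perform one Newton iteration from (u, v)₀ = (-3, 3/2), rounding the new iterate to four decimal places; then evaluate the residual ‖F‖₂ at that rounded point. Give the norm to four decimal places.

4.8033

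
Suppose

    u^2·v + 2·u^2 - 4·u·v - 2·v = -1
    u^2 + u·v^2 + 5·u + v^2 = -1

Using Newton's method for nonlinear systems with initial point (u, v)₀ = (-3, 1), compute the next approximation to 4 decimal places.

(-2.7841, -0.7500)

At (-3, 1): F = (38.0000, -7.0000).
Jacobian J = [[2·u·v + 4·u - 4·v, u^2 - 4·u - 2], [2·u + v^2 + 5, 2·u·v + 2·v]].
At the point, J = [[-22.0000, 19.0000], [0.0000, -4.0000]] (det J = 88.0000).
Solving J·Δ = −F gives Δ = (0.2159, -1.7500).
Then the next iterate is (u, v)₁ = (-2.7841, -0.7500).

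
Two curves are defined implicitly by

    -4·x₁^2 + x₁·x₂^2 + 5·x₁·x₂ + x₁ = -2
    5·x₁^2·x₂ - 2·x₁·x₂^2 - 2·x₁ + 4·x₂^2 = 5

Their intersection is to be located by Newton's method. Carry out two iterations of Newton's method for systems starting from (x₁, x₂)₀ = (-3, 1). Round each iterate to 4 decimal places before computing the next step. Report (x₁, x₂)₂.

At (-3, 1): F = (-55.0000, 56.0000).
Jacobian J = [[-8·x₁ + x₂^2 + 5·x₂ + 1, 2·x₁·x₂ + 5·x₁], [10·x₁·x₂ - 2·x₂^2 - 2, 5·x₁^2 - 4·x₁·x₂ + 8·x₂]].
At the point, J = [[31.0000, -21.0000], [-34.0000, 65.0000]] (det J = 1301.0000).
Solving J·Δ = −F gives Δ = (1.8440, 0.1030).
Then the next iterate is (x₁, x₂)₁ = (-1.1560, 1.1030).
Round to (-1.1560, 1.1030) and repeat: F = (-12.283084, 12.361129), J = [[16.979609, -8.330136], [-17.183898, 20.605952]].
Δ = (0.7262, 0.0057), so (x₁, x₂)₂ = (-0.4298, 1.1087).

(-0.4298, 1.1087)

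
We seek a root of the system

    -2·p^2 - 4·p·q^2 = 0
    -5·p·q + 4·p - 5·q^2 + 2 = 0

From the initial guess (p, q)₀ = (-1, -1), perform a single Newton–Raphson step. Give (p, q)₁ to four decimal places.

(-0.0833, -0.7500)

At (-1, -1): F = (2.0000, -12.0000).
Jacobian J = [[-4·p - 4·q^2, -8·p·q], [-5·q + 4, -5·p - 10·q]].
At the point, J = [[0.0000, -8.0000], [9.0000, 15.0000]] (det J = 72.0000).
Solving J·Δ = −F gives Δ = (0.9167, 0.2500).
Then the next iterate is (p, q)₁ = (-0.0833, -0.7500).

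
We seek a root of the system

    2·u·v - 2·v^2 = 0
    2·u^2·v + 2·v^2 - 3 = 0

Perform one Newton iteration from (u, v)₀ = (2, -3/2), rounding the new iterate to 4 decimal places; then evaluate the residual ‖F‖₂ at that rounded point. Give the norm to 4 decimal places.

At (2, -3/2): F = (-10.5000, -10.5000).
Jacobian J = [[2·v, 2·u - 4·v], [4·u·v, 2·u^2 + 4·v]].
At the point, J = [[-3.0000, 10.0000], [-12.0000, 2.0000]] (det J = 114.0000).
Solving J·Δ = −F gives Δ = (-0.7368, 0.8289).
Then the next iterate is (u, v)₁ = (1.2632, -0.6711).
Re-evaluating at (1.2632, -0.6711): F = (-2.596217, -4.240964), so ‖F‖₂ = 4.9725.

4.9725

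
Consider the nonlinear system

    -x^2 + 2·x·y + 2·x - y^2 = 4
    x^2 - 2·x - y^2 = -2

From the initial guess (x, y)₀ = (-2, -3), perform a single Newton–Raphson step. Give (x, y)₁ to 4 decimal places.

(2.6667, 1.5000)

At (-2, -3): F = (-9.0000, 1.0000).
Jacobian J = [[-2·x + 2·y + 2, 2·x - 2·y], [2·x - 2, -2·y]].
At the point, J = [[0.0000, 2.0000], [-6.0000, 6.0000]] (det J = 12.0000).
Solving J·Δ = −F gives Δ = (4.6667, 4.5000).
Then the next iterate is (x, y)₁ = (2.6667, 1.5000).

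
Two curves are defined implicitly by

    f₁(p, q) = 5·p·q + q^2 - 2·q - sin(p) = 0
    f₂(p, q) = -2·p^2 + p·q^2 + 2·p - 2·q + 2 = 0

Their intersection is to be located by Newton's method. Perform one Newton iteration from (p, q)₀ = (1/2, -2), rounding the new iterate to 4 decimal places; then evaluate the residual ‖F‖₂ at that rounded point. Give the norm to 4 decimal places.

2.7118

At (1/2, -2): F = (2.520574, 8.5000).
Jacobian J = [[5·q - cos(p), 5·p + 2·q - 2], [-4·p + q^2 + 2, 2·p·q - 2]].
At the point, J = [[-10.877583, -3.5000], [4.0000, -4.0000]] (det J = 57.510330).
Solving J·Δ = −F gives Δ = (-0.3420, 1.7830).
Then the next iterate is (p, q)₁ = (0.1580, -0.2170).
Re-evaluating at (0.1580, -0.2170): F = (0.152316, 2.707512), so ‖F‖₂ = 2.7118.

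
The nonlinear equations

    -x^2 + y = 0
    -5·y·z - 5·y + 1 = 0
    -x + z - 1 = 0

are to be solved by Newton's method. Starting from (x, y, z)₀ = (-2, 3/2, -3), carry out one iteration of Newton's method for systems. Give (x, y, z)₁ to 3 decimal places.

(-1.453, 1.811, -0.453)

At (-2, 3/2, -3): F = (-2.500, 16.000, -2.000).
Jacobian J = [[-2·x, 1, 0], [0, -5·z - 5, -5·y], [-1, 0, 1]].
At the point, J = [[4.000, 1.000, 0.000], [0.000, 10.000, -7.500], [-1.000, 0.000, 1.000]] (det J = 47.500).
Solving J·Δ = −F gives Δ = (0.547, 0.311, 2.547).
Then the next iterate is (x, y, z)₁ = (-1.453, 1.811, -0.453).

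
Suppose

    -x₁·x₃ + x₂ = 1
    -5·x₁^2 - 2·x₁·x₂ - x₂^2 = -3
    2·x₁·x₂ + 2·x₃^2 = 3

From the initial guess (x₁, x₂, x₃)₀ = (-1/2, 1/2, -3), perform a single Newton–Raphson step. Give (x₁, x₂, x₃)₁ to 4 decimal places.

(-1.0000, 3.5435, -2.0870)

At (-1/2, 1/2, -3): F = (-2.0000, 2.0000, 14.5000).
Jacobian J = [[-x₃, 1, -x₁], [-10·x₁ - 2·x₂, -2·x₁ - 2·x₂, 0], [2·x₂, 2·x₁, 4·x₃]].
At the point, J = [[3.0000, 1.0000, 0.5000], [4.0000, 0.0000, 0.0000], [1.0000, -1.0000, -12.0000]] (det J = 46.0000).
Solving J·Δ = −F gives Δ = (-0.5000, 3.0435, 0.9130).
Then the next iterate is (x₁, x₂, x₃)₁ = (-1.0000, 3.5435, -2.0870).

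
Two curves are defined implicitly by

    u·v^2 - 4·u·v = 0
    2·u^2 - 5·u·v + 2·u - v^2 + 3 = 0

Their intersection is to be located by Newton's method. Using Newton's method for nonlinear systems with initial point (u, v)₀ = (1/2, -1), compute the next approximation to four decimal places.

(-0.1837, -1.3061)

At (1/2, -1): F = (2.5000, 6.0000).
Jacobian J = [[v^2 - 4·v, 2·u·v - 4·u], [4·u - 5·v + 2, -5·u - 2·v]].
At the point, J = [[5.0000, -3.0000], [9.0000, -0.5000]] (det J = 24.5000).
Solving J·Δ = −F gives Δ = (-0.6837, -0.3061).
Then the next iterate is (u, v)₁ = (-0.1837, -1.3061).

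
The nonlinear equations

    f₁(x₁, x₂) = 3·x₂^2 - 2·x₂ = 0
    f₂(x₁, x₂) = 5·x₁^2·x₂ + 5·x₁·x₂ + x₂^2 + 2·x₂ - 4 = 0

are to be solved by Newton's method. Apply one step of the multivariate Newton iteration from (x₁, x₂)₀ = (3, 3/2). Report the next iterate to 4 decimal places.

(1.9252, 0.9643)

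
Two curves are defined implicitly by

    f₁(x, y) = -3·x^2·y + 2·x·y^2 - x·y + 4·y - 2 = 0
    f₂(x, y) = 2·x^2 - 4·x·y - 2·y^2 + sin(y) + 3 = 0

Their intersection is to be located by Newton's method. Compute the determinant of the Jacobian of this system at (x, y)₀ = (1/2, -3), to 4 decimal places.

315.8002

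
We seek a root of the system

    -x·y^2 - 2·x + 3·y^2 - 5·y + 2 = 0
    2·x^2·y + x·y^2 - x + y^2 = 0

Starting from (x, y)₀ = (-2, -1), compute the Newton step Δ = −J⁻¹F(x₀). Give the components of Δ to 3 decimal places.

At (-2, -1): F = (16.000, -7.000).
Jacobian J = [[-y^2 - 2, -2·x·y + 6·y - 5], [4·x·y + y^2 - 1, 2·x^2 + 2·x·y + 2·y]].
At the point, J = [[-3.000, -15.000], [8.000, 10.000]] (det J = 90.000).
Solving J·Δ = −F gives Δ = (-0.611, 1.189).

(-0.611, 1.189)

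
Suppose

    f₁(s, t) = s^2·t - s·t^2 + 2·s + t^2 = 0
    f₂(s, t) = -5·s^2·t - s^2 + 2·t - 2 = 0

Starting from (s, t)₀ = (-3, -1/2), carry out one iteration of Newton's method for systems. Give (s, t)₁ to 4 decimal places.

(-0.7645, -0.7237)

At (-3, -1/2): F = (-9.5000, 10.5000).
Jacobian J = [[2·s·t - t^2 + 2, s^2 - 2·s·t + 2·t], [-10·s·t - 2·s, -5·s^2 + 2]].
At the point, J = [[4.7500, 5.0000], [-9.0000, -43.0000]] (det J = -159.2500).
Solving J·Δ = −F gives Δ = (2.2355, -0.2237).
Then the next iterate is (s, t)₁ = (-0.7645, -0.7237).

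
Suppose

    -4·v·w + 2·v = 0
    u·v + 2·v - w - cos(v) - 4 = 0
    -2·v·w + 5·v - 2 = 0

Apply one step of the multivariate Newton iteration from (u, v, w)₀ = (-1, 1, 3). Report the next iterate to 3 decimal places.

(5.211, 0.500, 1.750)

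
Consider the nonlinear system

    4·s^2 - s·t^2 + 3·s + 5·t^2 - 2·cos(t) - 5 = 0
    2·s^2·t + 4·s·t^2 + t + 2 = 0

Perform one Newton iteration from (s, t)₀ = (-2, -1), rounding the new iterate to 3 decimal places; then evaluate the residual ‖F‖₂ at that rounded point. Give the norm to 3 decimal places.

4.196

At (-2, -1): F = (10.91940, -15.000).
Jacobian J = [[8·s - t^2 + 3, -2·s·t + 10·t + 2·sin(t)], [4·s·t + 4·t^2, 2·s^2 + 8·s·t + 1]].
At the point, J = [[-14.000, -15.68294], [12.000, 25.000]] (det J = -161.80470).
Solving J·Δ = −F gives Δ = (0.233, 0.488).
Then the next iterate is (s, t)₁ = (-1.767, -0.512).
Re-evaluating at (-1.767, -0.512): F = (2.21855, -3.56206), so ‖F‖₂ = 4.196.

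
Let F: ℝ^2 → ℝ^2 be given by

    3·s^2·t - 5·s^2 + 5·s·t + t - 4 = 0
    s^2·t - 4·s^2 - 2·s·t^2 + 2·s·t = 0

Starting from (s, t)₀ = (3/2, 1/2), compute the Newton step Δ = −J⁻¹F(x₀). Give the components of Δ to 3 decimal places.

(-0.680, 0.143)

At (3/2, 1/2): F = (-7.625, -7.125).
Jacobian J = [[6·s·t - 10·s + 5·t, 3·s^2 + 5·s + 1], [2·s·t - 8·s - 2·t^2 + 2·t, s^2 - 4·s·t + 2·s]].
At the point, J = [[-8.000, 15.250], [-10.000, 2.250]] (det J = 134.500).
Solving J·Δ = −F gives Δ = (-0.680, 0.143).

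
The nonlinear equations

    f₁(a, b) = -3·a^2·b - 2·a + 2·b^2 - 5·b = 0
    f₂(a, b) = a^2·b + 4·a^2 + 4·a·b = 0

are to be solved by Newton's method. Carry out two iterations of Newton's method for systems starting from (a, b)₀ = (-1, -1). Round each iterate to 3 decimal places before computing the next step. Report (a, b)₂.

At (-1, -1): F = (12.000, 7.000).
Jacobian J = [[-6·a·b - 2, -3·a^2 + 4·b - 5], [2·a·b + 8·a + 4·b, a^2 + 4·a]].
At the point, J = [[-8.000, -12.000], [-10.000, -3.000]] (det J = -96.000).
Solving J·Δ = −F gives Δ = (0.500, 0.667).
Then the next iterate is (a, b)₁ = (-0.500, -0.333).
Round to (-0.500, -0.333) and repeat: F = (3.13653, 1.58275), J = [[-2.999, -7.082], [-4.999, -1.750]].
Δ = (0.190, 0.363), so (a, b)₂ = (-0.310, 0.030).

(-0.310, 0.030)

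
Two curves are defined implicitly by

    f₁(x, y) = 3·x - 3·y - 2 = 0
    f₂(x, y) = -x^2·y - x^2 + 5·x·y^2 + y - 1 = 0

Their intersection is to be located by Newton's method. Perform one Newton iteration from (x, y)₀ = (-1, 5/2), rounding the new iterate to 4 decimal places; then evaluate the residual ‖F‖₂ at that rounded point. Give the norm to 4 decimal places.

1329.8579

At (-1, 5/2): F = (-12.5000, -33.2500).
Jacobian J = [[3, -3], [-2·x·y - 2·x + 5·y^2, -x^2 + 10·x·y + 1]].
At the point, J = [[3.0000, -3.0000], [38.2500, -25.0000]] (det J = 39.7500).
Solving J·Δ = −F gives Δ = (-5.3522, -9.5189).
Then the next iterate is (x, y)₁ = (-6.3522, -7.0189).
Re-evaluating at (-6.3522, -7.0189): F = (0.0001, -1329.857913), so ‖F‖₂ = 1329.8579.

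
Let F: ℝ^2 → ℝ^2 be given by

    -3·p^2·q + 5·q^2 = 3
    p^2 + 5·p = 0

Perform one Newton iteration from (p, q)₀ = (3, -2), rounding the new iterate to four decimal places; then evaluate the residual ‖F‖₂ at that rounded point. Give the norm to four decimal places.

25.1328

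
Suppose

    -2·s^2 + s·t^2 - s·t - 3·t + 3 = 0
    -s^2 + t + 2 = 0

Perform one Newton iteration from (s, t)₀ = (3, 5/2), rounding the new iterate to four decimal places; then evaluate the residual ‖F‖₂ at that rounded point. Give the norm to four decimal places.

At (3, 5/2): F = (-11.2500, -4.5000).
Jacobian J = [[-4·s + t^2 - t, 2·s·t - s - 3], [-2·s, 1]].
At the point, J = [[-8.2500, 9.0000], [-6.0000, 1.0000]] (det J = 45.7500).
Solving J·Δ = −F gives Δ = (-0.6393, 0.6639).
Then the next iterate is (s, t)₁ = (2.3607, 3.1639).
Re-evaluating at (2.3607, 3.1639): F = (-1.475299, -0.409004), so ‖F‖₂ = 1.5309.

1.5309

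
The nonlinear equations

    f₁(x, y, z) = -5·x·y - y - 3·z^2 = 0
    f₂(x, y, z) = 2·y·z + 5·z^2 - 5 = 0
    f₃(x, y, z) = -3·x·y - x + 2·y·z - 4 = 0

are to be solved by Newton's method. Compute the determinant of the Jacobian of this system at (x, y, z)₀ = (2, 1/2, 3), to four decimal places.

J = [[-5·y, -5·x - 1, -6·z], [0, 2·z, 2·y + 10·z], [-3·y - 1, -3·x + 2·z, 2·y]].
At the point, J = [[-2.5000, -11.0000, -18.0000], [0.0000, 6.0000, 31.0000], [-2.5000, 0.0000, 1.0000]].
det J = 567.5000.

567.5000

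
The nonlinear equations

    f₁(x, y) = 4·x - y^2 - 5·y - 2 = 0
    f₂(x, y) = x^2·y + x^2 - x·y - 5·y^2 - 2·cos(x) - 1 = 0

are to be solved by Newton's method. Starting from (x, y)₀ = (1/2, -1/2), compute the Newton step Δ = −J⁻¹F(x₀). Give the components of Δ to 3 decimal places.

At (1/2, -1/2): F = (2.250, -3.63017).
Jacobian J = [[4, -2·y - 5], [2·x·y + 2·x - y + 2·sin(x), x^2 - x - 10·y]].
At the point, J = [[4.000, -4.000], [1.95885, 4.750]] (det J = 26.83540).
Solving J·Δ = −F gives Δ = (0.143, 0.705).

(0.143, 0.705)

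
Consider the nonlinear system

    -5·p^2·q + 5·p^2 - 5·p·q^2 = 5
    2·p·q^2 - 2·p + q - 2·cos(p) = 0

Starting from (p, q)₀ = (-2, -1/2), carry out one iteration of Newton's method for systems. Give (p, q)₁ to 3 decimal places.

At (-2, -1/2): F = (27.500, 3.33229).
Jacobian J = [[-10·p·q + 10·p - 5·q^2, -5·p^2 - 10·p·q], [2·q^2 + 2·sin(p) - 2, 4·p·q + 1]].
At the point, J = [[-31.250, -30.000], [-3.31859, 5.000]] (det J = -255.80785).
Solving J·Δ = −F gives Δ = (0.928, -0.050).
Then the next iterate is (p, q)₁ = (-1.072, -0.550).

(-1.072, -0.550)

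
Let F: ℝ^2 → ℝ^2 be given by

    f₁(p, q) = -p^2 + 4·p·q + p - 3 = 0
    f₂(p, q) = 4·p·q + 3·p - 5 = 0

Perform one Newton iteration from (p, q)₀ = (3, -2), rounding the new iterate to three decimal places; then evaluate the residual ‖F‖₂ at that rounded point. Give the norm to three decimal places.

11.119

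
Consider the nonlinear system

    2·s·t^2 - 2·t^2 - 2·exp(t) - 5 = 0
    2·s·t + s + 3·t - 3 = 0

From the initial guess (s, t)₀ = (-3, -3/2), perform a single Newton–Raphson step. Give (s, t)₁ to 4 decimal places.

At (-3, -3/2): F = (-23.446260, -1.5000).
Jacobian J = [[2·t^2, 4·s·t - 4·t - 2·exp(t)], [2·t + 1, 2·s + 3]].
At the point, J = [[4.5000, 23.553740], [-2.0000, -3.0000]] (det J = 33.607479).
Solving J·Δ = −F gives Δ = (-3.1442, 1.5961).
Then the next iterate is (s, t)₁ = (-6.1442, 0.0961).

(-6.1442, 0.0961)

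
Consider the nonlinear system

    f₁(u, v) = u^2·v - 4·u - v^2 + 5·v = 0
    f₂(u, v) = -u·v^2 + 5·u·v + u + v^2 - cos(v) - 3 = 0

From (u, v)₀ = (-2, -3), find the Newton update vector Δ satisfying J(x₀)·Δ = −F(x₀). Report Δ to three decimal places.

At (-2, -3): F = (-28.000, 52.98999).
Jacobian J = [[2·u·v - 4, u^2 - 2·v + 5], [-v^2 + 5·v + 1, -2·u·v + 5·u + 2·v + sin(v)]].
At the point, J = [[8.000, 15.000], [-23.000, -28.14112]] (det J = 119.87104).
Solving J·Δ = −F gives Δ = (0.058, 1.836).

(0.058, 1.836)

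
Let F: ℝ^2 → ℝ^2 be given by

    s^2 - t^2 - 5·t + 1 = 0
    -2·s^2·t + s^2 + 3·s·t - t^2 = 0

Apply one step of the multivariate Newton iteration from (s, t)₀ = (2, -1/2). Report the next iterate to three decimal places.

(1.466, 0.778)

At (2, -1/2): F = (7.250, 4.750).
Jacobian J = [[2·s, -2·t - 5], [-4·s·t + 2·s + 3·t, -2·s^2 + 3·s - 2·t]].
At the point, J = [[4.000, -4.000], [6.500, -1.000]] (det J = 22.000).
Solving J·Δ = −F gives Δ = (-0.534, 1.278).
Then the next iterate is (s, t)₁ = (1.466, 0.778).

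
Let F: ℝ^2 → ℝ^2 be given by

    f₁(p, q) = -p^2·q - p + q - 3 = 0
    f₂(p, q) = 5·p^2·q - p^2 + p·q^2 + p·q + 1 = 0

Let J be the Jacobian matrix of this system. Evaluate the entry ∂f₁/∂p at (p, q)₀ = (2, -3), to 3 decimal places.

11.000

∂f₁/∂p = -2·p·q - 1.
At (2, -3) this is 11.000.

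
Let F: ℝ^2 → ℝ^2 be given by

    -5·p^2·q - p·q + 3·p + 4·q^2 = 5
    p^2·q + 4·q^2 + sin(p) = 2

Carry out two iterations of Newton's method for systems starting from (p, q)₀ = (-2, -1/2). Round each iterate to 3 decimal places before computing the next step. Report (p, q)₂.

(0.526, -0.808)

At (-2, -1/2): F = (-1.000, -3.90930).
Jacobian J = [[-10·p·q - q + 3, -5·p^2 - p + 8·q], [2·p·q + cos(p), p^2 + 8·q]].
At the point, J = [[-6.500, -22.000], [1.58385, 0.000]] (det J = 34.84477).
Solving J·Δ = −F gives Δ = (2.468, -0.775).
Then the next iterate is (p, q)₁ = (0.468, -1.275).
Round to (0.468, -1.275) and repeat: F = (4.89948, 4.67435), J = [[10.242, -11.76312], [-0.30093, -9.98098]].
Δ = (0.058, 0.467), so (p, q)₂ = (0.526, -0.808).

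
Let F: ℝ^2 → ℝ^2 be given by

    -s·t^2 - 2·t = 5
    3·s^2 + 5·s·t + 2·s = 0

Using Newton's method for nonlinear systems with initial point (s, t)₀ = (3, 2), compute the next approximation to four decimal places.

(1.4250, 0.9500)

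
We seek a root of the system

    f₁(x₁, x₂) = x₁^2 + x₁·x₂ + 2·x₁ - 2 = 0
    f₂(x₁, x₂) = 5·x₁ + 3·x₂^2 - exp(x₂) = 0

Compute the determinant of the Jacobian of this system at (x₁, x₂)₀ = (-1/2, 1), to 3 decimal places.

J = [[2·x₁ + x₂ + 2, x₁], [5, 6·x₂ - exp(x₂)]].
At the point, J = [[2.000, -0.500], [5.000, 3.28172]].
det J = 9.063.

9.063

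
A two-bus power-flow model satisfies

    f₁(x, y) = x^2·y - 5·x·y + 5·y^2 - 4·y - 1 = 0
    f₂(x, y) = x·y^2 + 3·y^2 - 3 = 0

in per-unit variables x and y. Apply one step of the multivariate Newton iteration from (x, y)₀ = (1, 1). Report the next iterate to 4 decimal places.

At (1, 1): F = (-4.0000, 1.0000).
Jacobian J = [[2·x·y - 5·y, x^2 - 5·x + 10·y - 4], [y^2, 2·x·y + 6·y]].
At the point, J = [[-3.0000, 2.0000], [1.0000, 8.0000]] (det J = -26.0000).
Solving J·Δ = −F gives Δ = (-1.3077, 0.0385).
Then the next iterate is (x, y)₁ = (-0.3077, 1.0385).

(-0.3077, 1.0385)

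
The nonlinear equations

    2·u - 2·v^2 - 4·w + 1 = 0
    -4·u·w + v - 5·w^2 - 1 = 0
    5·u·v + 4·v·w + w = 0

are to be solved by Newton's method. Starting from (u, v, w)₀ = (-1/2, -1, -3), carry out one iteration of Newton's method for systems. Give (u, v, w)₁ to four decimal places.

(-2.6942, 0.0436, -0.5535)

At (-1/2, -1, -3): F = (10.0000, -53.0000, 11.5000).
Jacobian J = [[2, -4·v, -4], [-4·w, 1, -4·u - 10·w], [5·v, 5·u + 4·w, 4·v + 1]].
At the point, J = [[2.0000, 4.0000, -4.0000], [12.0000, 1.0000, 32.0000], [-5.0000, -14.5000, -3.0000]] (det J = 1102.0000).
Solving J·Δ = −F gives Δ = (-2.1942, 1.0436, 2.4465).
Then the next iterate is (u, v, w)₁ = (-2.6942, 0.0436, -0.5535).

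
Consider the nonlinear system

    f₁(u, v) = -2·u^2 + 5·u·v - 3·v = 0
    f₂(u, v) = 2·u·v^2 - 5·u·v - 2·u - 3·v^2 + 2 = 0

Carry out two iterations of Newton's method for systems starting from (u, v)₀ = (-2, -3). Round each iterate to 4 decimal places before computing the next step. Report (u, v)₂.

At (-2, -3): F = (31.0000, -87.0000).
Jacobian J = [[-4·u + 5·v, 5·u - 3], [2·v^2 - 5·v - 2, 4·u·v - 5·u - 6·v]].
At the point, J = [[-7.0000, -13.0000], [31.0000, 52.0000]] (det J = 39.0000).
Solving J·Δ = −F gives Δ = (-12.3333, 9.0256).
Then the next iterate is (u, v)₁ = (-14.3333, 6.0256).
Round to (-14.3333, 6.0256) and repeat: F = (-860.797440, -687.246070), J = [[87.4612, -74.6665], [40.487711, -309.954030]].
Δ = (8.9469, -1.0486), so (u, v)₂ = (-5.3864, 4.9770).

(-5.3864, 4.9770)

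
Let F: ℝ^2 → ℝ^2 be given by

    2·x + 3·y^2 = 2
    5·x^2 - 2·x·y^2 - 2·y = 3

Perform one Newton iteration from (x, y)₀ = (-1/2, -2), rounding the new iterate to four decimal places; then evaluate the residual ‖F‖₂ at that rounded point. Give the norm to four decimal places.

2.2033

At (-1/2, -2): F = (9.0000, 6.2500).
Jacobian J = [[2, 6·y], [10·x - 2·y^2, -4·x·y - 2]].
At the point, J = [[2.0000, -12.0000], [-13.0000, -6.0000]] (det J = -168.0000).
Solving J·Δ = −F gives Δ = (0.1250, 0.7708).
Then the next iterate is (x, y)₁ = (-0.3750, -1.2292).
Re-evaluating at (-0.3750, -1.2292): F = (1.782798, 1.294724), so ‖F‖₂ = 2.2033.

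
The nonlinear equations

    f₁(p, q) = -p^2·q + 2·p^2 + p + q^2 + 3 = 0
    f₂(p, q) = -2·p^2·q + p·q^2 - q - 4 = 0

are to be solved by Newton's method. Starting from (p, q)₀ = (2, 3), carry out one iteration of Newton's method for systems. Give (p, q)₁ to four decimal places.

(-0.6667, -6.0000)

At (2, 3): F = (10.0000, -13.0000).
Jacobian J = [[-2·p·q + 4·p + 1, -p^2 + 2·q], [-4·p·q + q^2, -2·p^2 + 2·p·q - 1]].
At the point, J = [[-3.0000, 2.0000], [-15.0000, 3.0000]] (det J = 21.0000).
Solving J·Δ = −F gives Δ = (-2.6667, -9.0000).
Then the next iterate is (p, q)₁ = (-0.6667, -6.0000).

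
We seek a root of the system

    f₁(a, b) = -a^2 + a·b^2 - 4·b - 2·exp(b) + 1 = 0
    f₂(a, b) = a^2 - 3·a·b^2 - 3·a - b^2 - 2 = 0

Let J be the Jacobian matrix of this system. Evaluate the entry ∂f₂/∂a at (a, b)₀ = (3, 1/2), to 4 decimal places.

∂f₂/∂a = 2·a - 3·b^2 - 3.
At (3, 1/2) this is 2.2500.

2.2500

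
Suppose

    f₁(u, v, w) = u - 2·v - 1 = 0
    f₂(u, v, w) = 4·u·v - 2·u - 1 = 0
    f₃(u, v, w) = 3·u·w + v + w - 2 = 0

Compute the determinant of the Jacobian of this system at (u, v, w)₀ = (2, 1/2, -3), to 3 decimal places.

J = [[1, -2, 0], [4·v - 2, 4·u, 0], [3·w, 1, 3·u + 1]].
At the point, J = [[1.000, -2.000, 0.000], [0.000, 8.000, 0.000], [-9.000, 1.000, 7.000]].
det J = 56.000.

56.000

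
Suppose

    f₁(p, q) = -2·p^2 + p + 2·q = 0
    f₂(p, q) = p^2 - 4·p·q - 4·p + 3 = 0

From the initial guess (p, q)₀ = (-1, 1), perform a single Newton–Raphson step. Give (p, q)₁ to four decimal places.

At (-1, 1): F = (-1.0000, 12.0000).
Jacobian J = [[-4·p + 1, 2], [2·p - 4·q - 4, -4·p]].
At the point, J = [[5.0000, 2.0000], [-10.0000, 4.0000]] (det J = 40.0000).
Solving J·Δ = −F gives Δ = (0.7000, -1.2500).
Then the next iterate is (p, q)₁ = (-0.3000, -0.2500).

(-0.3000, -0.2500)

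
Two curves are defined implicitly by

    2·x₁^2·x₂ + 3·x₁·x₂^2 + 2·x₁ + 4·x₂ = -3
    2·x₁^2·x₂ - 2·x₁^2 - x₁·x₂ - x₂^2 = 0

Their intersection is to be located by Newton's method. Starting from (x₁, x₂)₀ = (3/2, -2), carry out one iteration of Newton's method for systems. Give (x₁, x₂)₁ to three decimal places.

At (3/2, -2): F = (7.000, -14.500).
Jacobian J = [[4·x₁·x₂ + 3·x₂^2 + 2, 2·x₁^2 + 6·x₁·x₂ + 4], [4·x₁·x₂ - 4·x₁ - x₂, 2·x₁^2 - x₁ - 2·x₂]].
At the point, J = [[2.000, -9.500], [-16.000, 7.000]] (det J = -138.000).
Solving J·Δ = −F gives Δ = (-0.643, 0.601).
Then the next iterate is (x₁, x₂)₁ = (0.857, -1.399).

(0.857, -1.399)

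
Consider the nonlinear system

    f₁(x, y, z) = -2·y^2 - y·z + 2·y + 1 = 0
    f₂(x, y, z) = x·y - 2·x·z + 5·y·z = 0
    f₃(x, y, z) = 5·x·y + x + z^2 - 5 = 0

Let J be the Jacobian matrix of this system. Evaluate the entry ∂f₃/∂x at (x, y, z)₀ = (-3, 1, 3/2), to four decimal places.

6.0000

∂f₃/∂x = 5·y + 1.
At (-3, 1, 3/2) this is 6.0000.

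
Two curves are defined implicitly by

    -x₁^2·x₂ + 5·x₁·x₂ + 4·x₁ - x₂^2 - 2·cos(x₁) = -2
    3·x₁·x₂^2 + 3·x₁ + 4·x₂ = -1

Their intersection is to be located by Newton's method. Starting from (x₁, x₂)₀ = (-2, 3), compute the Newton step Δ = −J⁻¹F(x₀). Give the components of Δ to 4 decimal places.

(2.5685, 0.9392)

At (-2, 3): F = (-56.167706, -47.0000).
Jacobian J = [[-2·x₁·x₂ + 5·x₂ + 2·sin(x₁) + 4, -x₁^2 + 5·x₁ - 2·x₂], [3·x₂^2 + 3, 6·x₁·x₂ + 4]].
At the point, J = [[29.181405, -20.0000], [30.0000, -32.0000]] (det J = -333.804965).
Solving J·Δ = −F gives Δ = (2.5685, 0.9392).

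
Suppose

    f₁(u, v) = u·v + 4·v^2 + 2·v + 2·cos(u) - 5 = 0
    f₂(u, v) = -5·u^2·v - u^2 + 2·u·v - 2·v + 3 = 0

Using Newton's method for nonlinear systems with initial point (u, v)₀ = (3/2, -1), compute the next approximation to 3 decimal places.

(0.256, -1.141)

At (3/2, -1): F = (-4.35853, 11.000).
Jacobian J = [[v - 2·sin(u), u + 8·v + 2], [-10·u·v - 2·u + 2·v, -5·u^2 + 2·u - 2]].
At the point, J = [[-2.99499, -4.500], [10.000, -10.250]] (det J = 75.69865).
Solving J·Δ = −F gives Δ = (-1.244, -0.141).
Then the next iterate is (u, v)₁ = (0.256, -1.141).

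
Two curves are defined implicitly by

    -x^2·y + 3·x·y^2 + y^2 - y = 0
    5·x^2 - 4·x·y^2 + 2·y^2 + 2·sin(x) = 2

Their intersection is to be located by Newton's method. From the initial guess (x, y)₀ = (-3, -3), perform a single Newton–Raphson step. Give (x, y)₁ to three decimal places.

(-1.422, -2.268)

At (-3, -3): F = (-42.000, 168.71776).
Jacobian J = [[-2·x·y + 3·y^2, -x^2 + 6·x·y + 2·y - 1], [10·x - 4·y^2 + 2·cos(x), -8·x·y + 4·y]].
At the point, J = [[9.000, 38.000], [-67.97998, -84.000]] (det J = 1827.23943).
Solving J·Δ = −F gives Δ = (1.578, 0.732).
Then the next iterate is (x, y)₁ = (-1.422, -2.268).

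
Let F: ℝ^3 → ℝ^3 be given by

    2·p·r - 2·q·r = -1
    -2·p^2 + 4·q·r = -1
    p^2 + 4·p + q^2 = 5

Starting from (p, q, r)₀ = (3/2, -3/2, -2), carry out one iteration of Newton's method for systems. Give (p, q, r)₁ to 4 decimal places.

(0.9914, -0.8534, -0.9368)

At (3/2, -3/2, -2): F = (-11.0000, 8.5000, 5.5000).
Jacobian J = [[2·r, -2·r, 2·p - 2·q], [-4·p, 4·r, 4·q], [2·p + 4, 2·q, 0]].
At the point, J = [[-4.0000, 4.0000, 6.0000], [-6.0000, -8.0000, -6.0000], [7.0000, -3.0000, 0.0000]] (det J = 348.0000).
Solving J·Δ = −F gives Δ = (-0.5086, 0.6466, 1.0632).
Then the next iterate is (p, q, r)₁ = (0.9914, -0.8534, -0.9368).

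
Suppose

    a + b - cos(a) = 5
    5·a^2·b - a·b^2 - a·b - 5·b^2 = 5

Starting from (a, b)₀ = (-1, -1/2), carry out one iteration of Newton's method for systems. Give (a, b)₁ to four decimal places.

At (-1, -1/2): F = (-7.040302, -9.0000).
Jacobian J = [[sin(a) + 1, 1], [10·a·b - b^2 - b, 5·a^2 - 2·a·b - a - 10·b]].
At the point, J = [[0.158529, 1.0000], [5.2500, 10.0000]] (det J = -3.664710).
Solving J·Δ = −F gives Δ = (-16.7552, 9.6965).
Then the next iterate is (a, b)₁ = (-17.7552, 9.1965).

(-17.7552, 9.1965)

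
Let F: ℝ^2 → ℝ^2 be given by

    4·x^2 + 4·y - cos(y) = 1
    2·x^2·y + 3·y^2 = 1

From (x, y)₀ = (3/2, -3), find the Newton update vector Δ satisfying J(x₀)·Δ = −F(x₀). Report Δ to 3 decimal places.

(-0.082, 1.035)

At (3/2, -3): F = (-3.01001, 12.500).
Jacobian J = [[8·x, sin(y) + 4], [4·x·y, 2·x^2 + 6·y]].
At the point, J = [[12.000, 3.85888], [-18.000, -13.500]] (det J = -92.54016).
Solving J·Δ = −F gives Δ = (-0.082, 1.035).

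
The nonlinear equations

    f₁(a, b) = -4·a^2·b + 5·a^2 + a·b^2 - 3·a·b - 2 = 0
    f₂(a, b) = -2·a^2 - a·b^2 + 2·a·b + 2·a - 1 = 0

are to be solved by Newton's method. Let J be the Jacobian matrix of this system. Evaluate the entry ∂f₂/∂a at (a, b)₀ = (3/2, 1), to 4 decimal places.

-3.0000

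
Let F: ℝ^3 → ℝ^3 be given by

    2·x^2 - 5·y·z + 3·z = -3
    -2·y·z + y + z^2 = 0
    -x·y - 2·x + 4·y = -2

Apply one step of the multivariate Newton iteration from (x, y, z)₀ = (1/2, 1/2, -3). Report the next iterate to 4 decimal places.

At (1/2, 1/2, -3): F = (2.0000, 12.5000, 2.7500).
Jacobian J = [[4·x, -5·z, -5·y + 3], [0, -2·z + 1, -2·y + 2·z], [-y - 2, -x + 4, 0]].
At the point, J = [[2.0000, 15.0000, 0.5000], [0.0000, 7.0000, -7.0000], [-2.5000, 3.5000, 0.0000]] (det J = 320.2500).
Solving J·Δ = −F gives Δ = (0.7104, -0.2783, 1.5074).
Then the next iterate is (x, y, z)₁ = (1.2104, 0.2217, -1.4926).

(1.2104, 0.2217, -1.4926)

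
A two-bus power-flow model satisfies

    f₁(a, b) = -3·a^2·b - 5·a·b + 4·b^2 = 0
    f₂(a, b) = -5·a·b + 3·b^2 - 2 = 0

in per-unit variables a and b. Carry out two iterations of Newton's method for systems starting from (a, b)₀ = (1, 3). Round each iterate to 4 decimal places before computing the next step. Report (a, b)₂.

At (1, 3): F = (12.0000, 10.0000).
Jacobian J = [[-6·a·b - 5·b, -3·a^2 - 5·a + 8·b], [-5·b, -5·a + 6·b]].
At the point, J = [[-33.0000, 16.0000], [-15.0000, 13.0000]] (det J = -189.0000).
Solving J·Δ = −F gives Δ = (-0.0212, -0.7937).
Then the next iterate is (a, b)₁ = (0.9788, 2.2063).
Round to (0.9788, 2.2063) and repeat: F = (2.332173, 1.805647), J = [[-23.988659, 9.882252], [-11.0315, 8.3438]].
Δ = (0.0177, -0.1930), so (a, b)₂ = (0.9965, 2.0133).

(0.9965, 2.0133)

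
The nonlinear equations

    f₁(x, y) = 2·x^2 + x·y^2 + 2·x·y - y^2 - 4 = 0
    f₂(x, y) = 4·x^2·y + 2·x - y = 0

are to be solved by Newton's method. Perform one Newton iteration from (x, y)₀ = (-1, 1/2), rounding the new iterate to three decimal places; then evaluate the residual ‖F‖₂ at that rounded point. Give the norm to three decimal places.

At (-1, 1/2): F = (-3.500, -0.500).
Jacobian J = [[4·x + y^2 + 2·y, 2·x·y + 2·x - 2·y], [8·x·y + 2, 4·x^2 - 1]].
At the point, J = [[-2.750, -4.000], [-2.000, 3.000]] (det J = -16.250).
Solving J·Δ = −F gives Δ = (-0.769, -0.346).
Then the next iterate is (x, y)₁ = (-1.769, 0.154).
Re-evaluating at (-1.769, 0.154): F = (1.64820, -1.76431), so ‖F‖₂ = 2.414.

2.414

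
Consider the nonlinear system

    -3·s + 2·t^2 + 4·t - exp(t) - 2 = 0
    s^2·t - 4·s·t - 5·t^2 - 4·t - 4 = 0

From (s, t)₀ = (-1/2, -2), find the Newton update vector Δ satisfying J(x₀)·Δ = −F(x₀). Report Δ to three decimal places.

(-7.194, 5.065)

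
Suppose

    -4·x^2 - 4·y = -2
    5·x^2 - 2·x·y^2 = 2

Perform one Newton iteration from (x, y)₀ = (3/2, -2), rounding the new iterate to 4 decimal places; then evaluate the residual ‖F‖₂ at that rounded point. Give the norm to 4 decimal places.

0.1363

At (3/2, -2): F = (1.0000, -2.7500).
Jacobian J = [[-8·x, -4], [10·x - 2·y^2, -4·x·y]].
At the point, J = [[-12.0000, -4.0000], [7.0000, 12.0000]] (det J = -116.0000).
Solving J·Δ = −F gives Δ = (0.0086, 0.2241).
Then the next iterate is (x, y)₁ = (1.5086, -1.7759).
Re-evaluating at (1.5086, -1.7759): F = (0.000104, -0.136338), so ‖F‖₂ = 0.1363.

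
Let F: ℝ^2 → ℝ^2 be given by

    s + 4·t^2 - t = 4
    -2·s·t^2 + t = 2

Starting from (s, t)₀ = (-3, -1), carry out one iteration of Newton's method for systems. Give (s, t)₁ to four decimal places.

At (-3, -1): F = (-2.0000, 3.0000).
Jacobian J = [[1, 8·t - 1], [-2·t^2, -4·s·t + 1]].
At the point, J = [[1.0000, -9.0000], [-2.0000, -11.0000]] (det J = -29.0000).
Solving J·Δ = −F gives Δ = (1.6897, -0.0345).
Then the next iterate is (s, t)₁ = (-1.3103, -1.0345).

(-1.3103, -1.0345)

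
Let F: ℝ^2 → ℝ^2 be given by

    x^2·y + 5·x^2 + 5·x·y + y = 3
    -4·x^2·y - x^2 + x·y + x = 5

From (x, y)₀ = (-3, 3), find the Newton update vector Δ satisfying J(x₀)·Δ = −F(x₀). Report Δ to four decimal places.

At (-3, 3): F = (27.0000, -134.0000).
Jacobian J = [[2·x·y + 10·x + 5·y, x^2 + 5·x + 1], [-8·x·y - 2·x + y + 1, -4·x^2 + x]].
At the point, J = [[-33.0000, -5.0000], [82.0000, -39.0000]] (det J = 1697.0000).
Solving J·Δ = −F gives Δ = (1.0153, -1.3011).

(1.0153, -1.3011)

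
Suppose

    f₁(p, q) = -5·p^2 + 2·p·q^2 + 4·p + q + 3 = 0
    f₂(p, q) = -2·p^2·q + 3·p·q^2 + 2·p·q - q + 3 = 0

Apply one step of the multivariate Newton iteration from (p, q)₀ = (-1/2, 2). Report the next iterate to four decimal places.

At (-1/2, 2): F = (-2.2500, -8.0000).
Jacobian J = [[-10·p + 2·q^2 + 4, 4·p·q + 1], [-4·p·q + 3·q^2 + 2·q, -2·p^2 + 6·p·q + 2·p - 1]].
At the point, J = [[17.0000, -3.0000], [20.0000, -8.5000]] (det J = -84.5000).
Solving J·Δ = −F gives Δ = (-0.0577, -1.0769).
Then the next iterate is (p, q)₁ = (-0.5577, 0.9231).

(-0.5577, 0.9231)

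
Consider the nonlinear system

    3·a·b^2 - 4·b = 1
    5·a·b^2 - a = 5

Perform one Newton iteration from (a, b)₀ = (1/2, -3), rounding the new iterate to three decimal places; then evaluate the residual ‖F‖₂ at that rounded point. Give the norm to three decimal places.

At (1/2, -3): F = (24.500, 17.000).
Jacobian J = [[3·b^2, 6·a·b - 4], [5·b^2 - 1, 10·a·b]].
At the point, J = [[27.000, -13.000], [44.000, -15.000]] (det J = 167.000).
Solving J·Δ = −F gives Δ = (0.877, 3.707).
Then the next iterate is (a, b)₁ = (1.377, 0.707).
Re-evaluating at (1.377, 0.707): F = (-1.76312, -2.93554), so ‖F‖₂ = 3.424.

3.424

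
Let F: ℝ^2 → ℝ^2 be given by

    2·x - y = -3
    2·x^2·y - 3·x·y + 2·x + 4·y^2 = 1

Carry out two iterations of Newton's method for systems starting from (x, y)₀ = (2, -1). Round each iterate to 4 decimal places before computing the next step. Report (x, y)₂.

(-1.2652, 0.4695)

At (2, -1): F = (8.0000, 5.0000).
Jacobian J = [[2, -1], [4·x·y - 3·y + 2, 2·x^2 - 3·x + 8·y]].
At the point, J = [[2.0000, -1.0000], [-3.0000, -6.0000]] (det J = -15.0000).
Solving J·Δ = −F gives Δ = (-2.8667, 2.2667).
Then the next iterate is (x, y)₁ = (-0.8667, 1.2667).
Round to (-0.8667, 1.2667) and repeat: F = (-0.0001, 8.881273), J = [[2.0000, -1.0000], [-6.191496, 14.236038]].
Δ = (-0.3985, -0.7972), so (x, y)₂ = (-1.2652, 0.4695).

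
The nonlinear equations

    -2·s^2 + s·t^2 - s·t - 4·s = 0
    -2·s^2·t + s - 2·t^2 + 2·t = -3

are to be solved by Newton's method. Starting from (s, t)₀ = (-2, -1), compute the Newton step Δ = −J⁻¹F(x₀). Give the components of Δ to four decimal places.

(0.7333, -0.0667)

At (-2, -1): F = (-4.0000, 5.0000).
Jacobian J = [[-4·s + t^2 - t - 4, 2·s·t - s], [-4·s·t + 1, -2·s^2 - 4·t + 2]].
At the point, J = [[6.0000, 6.0000], [-7.0000, -2.0000]] (det J = 30.0000).
Solving J·Δ = −F gives Δ = (0.7333, -0.0667).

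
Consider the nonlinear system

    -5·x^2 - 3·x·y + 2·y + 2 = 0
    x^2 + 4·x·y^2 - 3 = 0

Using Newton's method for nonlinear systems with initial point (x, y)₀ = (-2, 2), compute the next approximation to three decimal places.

(-1.426, 1.246)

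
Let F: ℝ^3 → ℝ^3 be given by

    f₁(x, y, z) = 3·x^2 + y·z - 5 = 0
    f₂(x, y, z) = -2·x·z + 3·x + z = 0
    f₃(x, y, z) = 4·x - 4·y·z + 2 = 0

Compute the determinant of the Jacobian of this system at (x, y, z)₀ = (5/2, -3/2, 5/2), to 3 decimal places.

J = [[6·x, z, y], [-2·z + 3, 0, -2·x + 1], [4, -4·z, -4·y]].
At the point, J = [[15.000, 2.500, -1.500], [-2.000, 0.000, -4.000], [4.000, -10.000, 6.000]].
det J = -640.000.

-640.000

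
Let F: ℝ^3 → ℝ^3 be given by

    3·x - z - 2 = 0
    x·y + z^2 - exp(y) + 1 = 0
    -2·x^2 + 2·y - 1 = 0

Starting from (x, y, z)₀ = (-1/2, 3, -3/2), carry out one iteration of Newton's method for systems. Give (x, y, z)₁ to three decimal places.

(-2.830, 3.080, -10.490)

At (-1/2, 3, -3/2): F = (-2.000, -18.33554, 4.500).
Jacobian J = [[3, 0, -1], [y, x - exp(y), 2·z], [-4·x, 2, 0]].
At the point, J = [[3.000, 0.000, -1.000], [3.000, -20.58554, -3.000], [2.000, 2.000, 0.000]] (det J = -29.17107).
Solving J·Δ = −F gives Δ = (-2.330, 0.080, -8.990).
Then the next iterate is (x, y, z)₁ = (-2.830, 3.080, -10.490).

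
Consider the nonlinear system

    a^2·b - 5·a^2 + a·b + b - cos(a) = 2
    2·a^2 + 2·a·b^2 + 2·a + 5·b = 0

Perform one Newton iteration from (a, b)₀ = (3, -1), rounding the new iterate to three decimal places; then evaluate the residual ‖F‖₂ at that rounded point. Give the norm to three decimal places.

15.883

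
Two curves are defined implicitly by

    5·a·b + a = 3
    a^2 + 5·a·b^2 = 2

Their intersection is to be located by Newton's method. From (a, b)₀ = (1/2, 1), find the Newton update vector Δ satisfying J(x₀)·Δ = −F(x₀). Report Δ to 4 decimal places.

(0.1250, -0.3000)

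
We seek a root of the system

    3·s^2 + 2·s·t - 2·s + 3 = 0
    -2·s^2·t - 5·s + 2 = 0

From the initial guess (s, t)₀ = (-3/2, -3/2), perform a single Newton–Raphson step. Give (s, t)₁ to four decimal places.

(-0.1250, -2.1667)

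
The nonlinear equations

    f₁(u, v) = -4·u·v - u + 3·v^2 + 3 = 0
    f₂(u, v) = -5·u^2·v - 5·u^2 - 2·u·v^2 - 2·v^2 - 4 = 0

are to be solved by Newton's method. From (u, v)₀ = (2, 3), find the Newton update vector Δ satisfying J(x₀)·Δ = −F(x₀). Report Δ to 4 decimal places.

(-0.6768, -1.2799)

At (2, 3): F = (4.0000, -138.0000).
Jacobian J = [[-4·v - 1, -4·u + 6·v], [-10·u·v - 10·u - 2·v^2, -5·u^2 - 4·u·v - 4·v]].
At the point, J = [[-13.0000, 10.0000], [-98.0000, -56.0000]] (det J = 1708.0000).
Solving J·Δ = −F gives Δ = (-0.6768, -1.2799).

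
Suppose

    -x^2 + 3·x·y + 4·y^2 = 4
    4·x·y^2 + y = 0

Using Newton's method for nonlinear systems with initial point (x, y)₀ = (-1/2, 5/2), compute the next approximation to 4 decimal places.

(-0.4406, 1.5538)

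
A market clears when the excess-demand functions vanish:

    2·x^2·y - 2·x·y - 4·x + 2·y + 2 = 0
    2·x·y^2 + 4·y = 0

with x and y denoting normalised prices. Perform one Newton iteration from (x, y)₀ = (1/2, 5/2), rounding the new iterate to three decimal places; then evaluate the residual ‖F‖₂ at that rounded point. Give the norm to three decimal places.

2.108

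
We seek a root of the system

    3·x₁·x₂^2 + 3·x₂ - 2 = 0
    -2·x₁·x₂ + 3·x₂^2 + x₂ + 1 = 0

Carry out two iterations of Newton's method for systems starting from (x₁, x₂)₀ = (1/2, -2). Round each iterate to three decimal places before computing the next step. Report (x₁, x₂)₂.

(3.612, 0.595)

At (1/2, -2): F = (-2.000, 13.000).
Jacobian J = [[3·x₂^2, 6·x₁·x₂ + 3], [-2·x₂, -2·x₁ + 6·x₂ + 1]].
At the point, J = [[12.000, -3.000], [4.000, -12.000]] (det J = -132.000).
Solving J·Δ = −F gives Δ = (0.477, 1.242).
Then the next iterate is (x₁, x₂)₁ = (0.977, -0.758).
Round to (0.977, -0.758) and repeat: F = (-2.58995, 3.44682), J = [[1.72369, -1.44340], [1.516, -5.502]].
Δ = (2.635, 1.353), so (x₁, x₂)₂ = (3.612, 0.595).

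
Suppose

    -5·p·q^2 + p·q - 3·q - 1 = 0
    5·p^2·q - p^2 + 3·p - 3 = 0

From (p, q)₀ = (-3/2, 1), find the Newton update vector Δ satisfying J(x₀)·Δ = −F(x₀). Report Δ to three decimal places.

At (-3/2, 1): F = (2.000, 1.500).
Jacobian J = [[-5·q^2 + q, -10·p·q + p - 3], [10·p·q - 2·p + 3, 5·p^2]].
At the point, J = [[-4.000, 10.500], [-9.000, 11.250]] (det J = 49.500).
Solving J·Δ = −F gives Δ = (-0.136, -0.242).

(-0.136, -0.242)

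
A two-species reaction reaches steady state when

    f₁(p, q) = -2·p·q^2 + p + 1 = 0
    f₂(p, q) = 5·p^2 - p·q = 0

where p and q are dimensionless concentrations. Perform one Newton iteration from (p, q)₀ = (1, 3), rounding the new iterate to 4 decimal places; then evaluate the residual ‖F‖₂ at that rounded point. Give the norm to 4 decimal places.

4.4169

At (1, 3): F = (-16.0000, 2.0000).
Jacobian J = [[-2·q^2 + 1, -4·p·q], [10·p - q, -p]].
At the point, J = [[-17.0000, -12.0000], [7.0000, -1.0000]] (det J = 101.0000).
Solving J·Δ = −F gives Δ = (-0.3960, -0.7723).
Then the next iterate is (p, q)₁ = (0.6040, 2.2277).
Re-evaluating at (0.6040, 2.2277): F = (-4.390878, 0.478549), so ‖F‖₂ = 4.4169.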